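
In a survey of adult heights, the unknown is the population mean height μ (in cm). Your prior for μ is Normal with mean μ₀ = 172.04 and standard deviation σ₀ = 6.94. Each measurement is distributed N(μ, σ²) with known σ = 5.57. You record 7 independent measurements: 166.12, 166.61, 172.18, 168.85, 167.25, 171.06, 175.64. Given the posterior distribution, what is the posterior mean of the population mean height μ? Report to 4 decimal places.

For Normal data with known variance σ², a Normal(μ₀, σ₀²) prior on μ is conjugate. Posterior precision = 1/σ₀² + n/σ²; posterior mean is the precision-weighted average of μ₀ and x̄.
Σxᵢ = 166.12 + 166.61 + 172.18 + 168.85 + 167.25 + 171.06 + 175.64 = 1187.71, so n·x̄ = 1187.71.
σ₀² = 6.94² = 48.1636, σ² = 5.57² = 31.0249; σ² + n·σ₀² = 31.0249 + 7·48.1636 = 368.1701.
Posterior mean = (μ₀/σ₀² + n·x̄/σ²)/(1/σ₀² + n/σ²) = (σ²·μ₀ + σ₀²·n·x̄)/(σ² + n·σ₀²) = (31.0249·172.04 + 48.1636·1187.71)/368.1701 = 62541.913152/368.1701 = 169.8723.

169.8723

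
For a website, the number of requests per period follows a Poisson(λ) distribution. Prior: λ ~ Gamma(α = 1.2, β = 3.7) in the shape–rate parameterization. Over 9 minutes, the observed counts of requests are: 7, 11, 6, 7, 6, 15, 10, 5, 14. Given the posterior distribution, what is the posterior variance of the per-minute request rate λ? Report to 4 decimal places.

With a Gamma(shape α, rate β) prior, the Poisson likelihood is conjugate: the posterior is Gamma(α + ΣXᵢ, β + n).
Sum of counts S = 81 over n = 9 minutes.
Posterior: Gamma(α+S, β+n) = Gamma(1.2+81, 3.7+9) = Gamma(82.2, 12.7).
Var = α/β² = 82.2/12.7² = 0.5096.

0.5096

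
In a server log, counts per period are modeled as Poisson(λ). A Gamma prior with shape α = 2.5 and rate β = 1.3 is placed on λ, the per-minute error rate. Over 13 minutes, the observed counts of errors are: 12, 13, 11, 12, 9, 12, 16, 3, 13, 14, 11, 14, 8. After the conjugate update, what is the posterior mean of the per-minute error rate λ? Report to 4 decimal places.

With a Gamma(shape α, rate β) prior, the Poisson likelihood is conjugate: the posterior is Gamma(α + ΣXᵢ, β + n).
Sum of counts S = 148 over n = 13 minutes.
Posterior: Gamma(α+S, β+n) = Gamma(2.5+148, 1.3+13) = Gamma(150.5, 14.3).
Posterior mean = α/β = 150.5/14.3 = 10.5245.

10.5245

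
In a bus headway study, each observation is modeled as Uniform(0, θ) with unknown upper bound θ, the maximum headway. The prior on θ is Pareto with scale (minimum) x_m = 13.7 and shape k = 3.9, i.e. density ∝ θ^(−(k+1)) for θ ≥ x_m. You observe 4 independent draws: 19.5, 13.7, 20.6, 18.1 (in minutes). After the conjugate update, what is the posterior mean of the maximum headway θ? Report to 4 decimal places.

23.5855

A Pareto(scale x_m, shape k) prior on the upper bound θ of Uniform(0, θ) is conjugate: posterior is Pareto(max(x_m, max xᵢ), k + n).
Sample maximum = 20.6; prior scale x_m = 13.7 → posterior scale = max = 20.6.
Posterior shape = 3.9 + 4 = 7.9.
E[θ|data] = k·x_m/(k−1) = 7.9·20.6/6.9 = 23.5855.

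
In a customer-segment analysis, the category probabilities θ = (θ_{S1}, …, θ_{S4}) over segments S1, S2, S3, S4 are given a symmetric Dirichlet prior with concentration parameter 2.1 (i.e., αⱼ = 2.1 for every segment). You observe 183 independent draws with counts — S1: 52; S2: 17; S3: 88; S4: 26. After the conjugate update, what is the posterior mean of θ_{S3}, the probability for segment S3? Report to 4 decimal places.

The Dirichlet prior is conjugate to the Multinomial likelihood: each posterior αⱼ = prior αⱼ + observed count nⱼ.
Posterior concentration: (54.1, 19.1, 90.1, 28.1), total = 191.4.
E[θ_{S3}|data] = α_{S3}/Σα = 90.1/191.4 = 0.4707.

0.4707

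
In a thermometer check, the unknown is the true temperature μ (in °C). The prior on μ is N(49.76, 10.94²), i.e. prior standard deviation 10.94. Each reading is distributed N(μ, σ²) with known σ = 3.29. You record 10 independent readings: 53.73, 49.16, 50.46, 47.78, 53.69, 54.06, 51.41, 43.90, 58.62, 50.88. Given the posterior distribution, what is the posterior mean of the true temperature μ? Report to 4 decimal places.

51.3546

For Normal data with known variance σ², a Normal(μ₀, σ₀²) prior on μ is conjugate. Posterior precision = 1/σ₀² + n/σ²; posterior mean is the precision-weighted average of μ₀ and x̄.
Σxᵢ = 53.73 + 49.16 + 50.46 + 47.78 + 53.69 + 54.06 + 51.41 + 43.90 + 58.62 + 50.88 = 513.69, so n·x̄ = 513.69.
σ₀² = 10.94² = 119.6836, σ² = 3.29² = 10.8241; σ² + n·σ₀² = 10.8241 + 10·119.6836 = 1207.6601.
Posterior mean = (μ₀/σ₀² + n·x̄/σ²)/(1/σ₀² + n/σ²) = (σ²·μ₀ + σ₀²·n·x̄)/(σ² + n·σ₀²) = (10.8241·49.76 + 119.6836·513.69)/1207.6601 = 62018.8757/1207.6601 = 51.3546.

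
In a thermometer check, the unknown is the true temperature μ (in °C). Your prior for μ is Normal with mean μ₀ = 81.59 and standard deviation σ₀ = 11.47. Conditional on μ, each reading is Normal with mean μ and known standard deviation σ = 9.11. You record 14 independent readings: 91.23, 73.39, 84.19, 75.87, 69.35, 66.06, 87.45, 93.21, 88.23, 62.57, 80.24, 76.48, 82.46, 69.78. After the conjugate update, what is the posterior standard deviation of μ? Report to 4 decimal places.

2.3817

For Normal data with known variance σ², a Normal(μ₀, σ₀²) prior on μ is conjugate. Posterior precision = 1/σ₀² + n/σ²; posterior mean is the precision-weighted average of μ₀ and x̄.
σ₀² = 11.47² = 131.5609, σ² = 9.11² = 82.9921; σ² + n·σ₀² = 82.9921 + 14·131.5609 = 1924.8447.
Posterior precision = 1/σ₀² + n/σ² = 1/131.5609 + 14/82.9921 = (σ² + n·σ₀²)/(σ₀²σ²) = 1924.8447/(131.5609·82.9921); posterior variance σₙ² = σ₀²σ²/(σ² + n·σ₀²) = 131.5609·82.9921/1924.8447 = 5.672414.
Posterior SD = √σₙ² = √(131.5609·82.9921/1924.8447) = 2.3817.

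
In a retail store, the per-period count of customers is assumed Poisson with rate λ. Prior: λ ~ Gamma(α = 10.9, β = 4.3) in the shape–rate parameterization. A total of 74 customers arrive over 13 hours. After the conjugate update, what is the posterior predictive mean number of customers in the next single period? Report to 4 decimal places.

4.9075

With a Gamma(shape α, rate β) prior, the Poisson likelihood is conjugate: the posterior is Gamma(α + ΣXᵢ, β + n).
Posterior: Gamma(α+S, β+n) = Gamma(10.9+74, 4.3+13) = Gamma(84.9, 17.3).
The predictive distribution for one future period is NegBinom with mean α/β = 4.9075.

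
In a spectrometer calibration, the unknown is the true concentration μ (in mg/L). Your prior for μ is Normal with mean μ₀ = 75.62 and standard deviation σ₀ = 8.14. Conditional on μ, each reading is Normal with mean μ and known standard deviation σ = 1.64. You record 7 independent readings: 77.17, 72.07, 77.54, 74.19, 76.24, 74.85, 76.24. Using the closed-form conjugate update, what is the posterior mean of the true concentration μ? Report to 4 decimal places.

75.4723

For Normal data with known variance σ², a Normal(μ₀, σ₀²) prior on μ is conjugate. Posterior precision = 1/σ₀² + n/σ²; posterior mean is the precision-weighted average of μ₀ and x̄.
Σxᵢ = 77.17 + 72.07 + 77.54 + 74.19 + 76.24 + 74.85 + 76.24 = 528.3, so n·x̄ = 528.3.
σ₀² = 8.14² = 66.2596, σ² = 1.64² = 2.6896; σ² + n·σ₀² = 2.6896 + 7·66.2596 = 466.5068.
Posterior mean = (μ₀/σ₀² + n·x̄/σ²)/(1/σ₀² + n/σ²) = (σ²·μ₀ + σ₀²·n·x̄)/(σ² + n·σ₀²) = (2.6896·75.62 + 66.2596·528.3)/466.5068 = 35208.334232/466.5068 = 75.4723.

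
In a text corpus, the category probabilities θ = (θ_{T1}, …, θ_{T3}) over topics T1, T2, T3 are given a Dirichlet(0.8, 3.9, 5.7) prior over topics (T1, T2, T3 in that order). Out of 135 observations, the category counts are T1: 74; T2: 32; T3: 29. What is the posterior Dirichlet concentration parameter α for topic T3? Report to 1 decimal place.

34.7

The Dirichlet prior is conjugate to the Multinomial likelihood: each posterior αⱼ = prior αⱼ + observed count nⱼ.
Posterior concentration: (74.8, 35.9, 34.7), total = 145.4.
α_{T3} = 5.7 + 29 = 34.7.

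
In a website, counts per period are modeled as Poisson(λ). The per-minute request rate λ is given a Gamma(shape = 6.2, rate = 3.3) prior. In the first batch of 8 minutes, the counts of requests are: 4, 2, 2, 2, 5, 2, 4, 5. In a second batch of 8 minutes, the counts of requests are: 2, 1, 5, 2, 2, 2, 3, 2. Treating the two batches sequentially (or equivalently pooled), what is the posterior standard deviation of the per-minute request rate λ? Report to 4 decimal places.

0.3707

With a Gamma(shape α, rate β) prior, the Poisson likelihood is conjugate: the posterior is Gamma(α + ΣXᵢ, β + n).
Batch 1: sum of counts S = 26 over n = 8 minutes.
After batch 1: Gamma(α+S, β+n) = Gamma(6.2+26, 3.3+8) = Gamma(32.2, 11.3).
Batch 2: sum of counts S = 19 over n = 8 minutes.
After batch 2: Gamma(α+S, β+n) = Gamma(32.2+19, 11.3+8) = Gamma(51.2, 19.3).
SD = √α/β = √51.2/19.3 = 0.3707.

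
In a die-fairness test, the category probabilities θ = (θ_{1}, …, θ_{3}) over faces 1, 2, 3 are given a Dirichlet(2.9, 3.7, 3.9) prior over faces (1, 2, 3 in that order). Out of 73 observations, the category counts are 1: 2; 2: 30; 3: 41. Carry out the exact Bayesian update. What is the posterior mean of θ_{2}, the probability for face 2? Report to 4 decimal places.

The Dirichlet prior is conjugate to the Multinomial likelihood: each posterior αⱼ = prior αⱼ + observed count nⱼ.
Posterior concentration: (4.9, 33.7, 44.9), total = 83.5.
E[θ_{2}|data] = α_{2}/Σα = 33.7/83.5 = 0.4036.

0.4036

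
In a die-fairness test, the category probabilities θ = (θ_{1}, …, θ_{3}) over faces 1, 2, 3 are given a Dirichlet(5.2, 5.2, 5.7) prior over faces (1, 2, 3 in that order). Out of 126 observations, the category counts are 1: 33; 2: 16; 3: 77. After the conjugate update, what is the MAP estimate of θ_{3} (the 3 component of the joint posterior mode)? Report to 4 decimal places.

0.5873

The Dirichlet prior is conjugate to the Multinomial likelihood: each posterior αⱼ = prior αⱼ + observed count nⱼ.
Posterior concentration: (38.2, 21.2, 82.7), total = 142.1.
Joint mode component: (α_{3}−1)/(Σα−K) = 81.7/139.1 = 0.5873.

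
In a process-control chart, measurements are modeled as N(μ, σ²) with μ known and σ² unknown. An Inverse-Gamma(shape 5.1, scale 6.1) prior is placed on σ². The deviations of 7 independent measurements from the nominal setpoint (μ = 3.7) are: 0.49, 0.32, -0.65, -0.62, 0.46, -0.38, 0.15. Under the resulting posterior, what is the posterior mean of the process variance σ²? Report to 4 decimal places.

0.9032

With known mean μ and an Inverse-Gamma(α, β) prior on σ², the Normal likelihood is conjugate: posterior is Inv-Gamma(α + n/2, β + Σ(xᵢ−μ)²/2).
Σ(xᵢ−μ)² = (0.49)² + (0.32)² + (-0.65)² + (-0.62)² + (0.46)² + (-0.38)² + (0.15)² = 1.5279.
Posterior: Inv-Gamma(5.1 + 7/2, 6.1 + 1.5279/2) = Inv-Gamma(8.60, 6.86395).
E[σ²|data] = β/(α−1) = 6.86395/7.60 = 0.9032.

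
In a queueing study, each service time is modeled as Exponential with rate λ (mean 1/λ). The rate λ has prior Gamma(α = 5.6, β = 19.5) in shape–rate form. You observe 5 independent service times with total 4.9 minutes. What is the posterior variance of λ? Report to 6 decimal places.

With a Gamma(shape α, rate β) prior on the exponential rate λ, the posterior after n observations with total T = Σxᵢ is Gamma(α+n, β+T).
Posterior: Gamma(5.6+5, 19.5+4.9) = Gamma(10.6, 24.4).
Var = α/β² = 0.017804.

0.017804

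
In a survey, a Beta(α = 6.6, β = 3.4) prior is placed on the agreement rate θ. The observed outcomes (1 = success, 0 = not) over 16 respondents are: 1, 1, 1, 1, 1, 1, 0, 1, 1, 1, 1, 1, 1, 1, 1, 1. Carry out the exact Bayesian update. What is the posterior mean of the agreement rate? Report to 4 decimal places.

The Beta prior is conjugate to a Binomial/Bernoulli likelihood; the update adds successes to α and failures to β.
Posterior: Beta(α+k, β+n−k) = Beta(6.6+15, 3.4+1) = Beta(21.6, 4.4).
Posterior mean = α/(α+β) = 21.6/26.0 = 0.8308.

0.8308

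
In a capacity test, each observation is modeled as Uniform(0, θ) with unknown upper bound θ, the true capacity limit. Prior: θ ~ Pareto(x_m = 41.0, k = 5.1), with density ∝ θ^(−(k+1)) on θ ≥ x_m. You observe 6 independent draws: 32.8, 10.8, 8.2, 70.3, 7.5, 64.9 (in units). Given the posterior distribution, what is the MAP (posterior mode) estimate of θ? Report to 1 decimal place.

70.3

A Pareto(scale x_m, shape k) prior on the upper bound θ of Uniform(0, θ) is conjugate: posterior is Pareto(max(x_m, max xᵢ), k + n).
Sample maximum = 70.3; prior scale x_m = 41.0 → posterior scale = max = 70.3.
Posterior shape = 5.1 + 6 = 11.1.
The Pareto density is decreasing on [x_m, ∞), so the mode is x_m = 70.3.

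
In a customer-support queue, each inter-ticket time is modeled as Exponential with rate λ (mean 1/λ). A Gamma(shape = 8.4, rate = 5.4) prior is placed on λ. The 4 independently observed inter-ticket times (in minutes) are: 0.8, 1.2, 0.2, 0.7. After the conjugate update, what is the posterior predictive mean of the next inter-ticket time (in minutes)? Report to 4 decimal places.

0.7281

With a Gamma(shape α, rate β) prior on the exponential rate λ, the posterior after n observations with total T = Σxᵢ is Gamma(α+n, β+T).
Sum of observations T = 2.9 minutes; n = 4.
Posterior: Gamma(8.4+4, 5.4+2.9) = Gamma(12.4, 8.3).
The predictive distribution for the next observation is Lomax; its mean is β/(α−1) = 8.3/11.4 = 0.7281.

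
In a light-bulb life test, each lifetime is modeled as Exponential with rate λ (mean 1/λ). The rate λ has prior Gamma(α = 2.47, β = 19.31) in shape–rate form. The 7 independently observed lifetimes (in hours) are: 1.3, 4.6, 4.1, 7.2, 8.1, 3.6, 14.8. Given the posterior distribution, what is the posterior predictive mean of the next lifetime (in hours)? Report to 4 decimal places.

With a Gamma(shape α, rate β) prior on the exponential rate λ, the posterior after n observations with total T = Σxᵢ is Gamma(α+n, β+T).
Sum of observations T = 43.7 hours; n = 7.
Posterior: Gamma(2.47+7, 19.31+43.7) = Gamma(9.47, 63.01).
The predictive distribution for the next observation is Lomax; its mean is β/(α−1) = 63.01/8.47 = 7.4392.

7.4392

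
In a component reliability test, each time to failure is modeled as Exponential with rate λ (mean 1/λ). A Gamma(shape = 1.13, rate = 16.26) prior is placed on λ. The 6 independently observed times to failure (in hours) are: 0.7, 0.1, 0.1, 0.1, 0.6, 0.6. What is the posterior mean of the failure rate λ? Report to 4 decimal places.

With a Gamma(shape α, rate β) prior on the exponential rate λ, the posterior after n observations with total T = Σxᵢ is Gamma(α+n, β+T).
Sum of observations T = 2.2 hours; n = 6.
Posterior: Gamma(1.13+6, 16.26+2.2) = Gamma(7.13, 18.46).
Posterior mean of λ = α/β = 7.13/18.46 = 0.3862.

0.3862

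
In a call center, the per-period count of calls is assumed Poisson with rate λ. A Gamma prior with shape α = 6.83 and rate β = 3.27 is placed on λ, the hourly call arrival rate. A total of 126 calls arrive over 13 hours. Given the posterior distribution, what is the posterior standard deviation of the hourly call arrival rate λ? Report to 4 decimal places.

0.7084

With a Gamma(shape α, rate β) prior, the Poisson likelihood is conjugate: the posterior is Gamma(α + ΣXᵢ, β + n).
Posterior: Gamma(α+S, β+n) = Gamma(6.83+126, 3.27+13) = Gamma(132.83, 16.27).
SD = √α/β = √132.83/16.27 = 0.7084.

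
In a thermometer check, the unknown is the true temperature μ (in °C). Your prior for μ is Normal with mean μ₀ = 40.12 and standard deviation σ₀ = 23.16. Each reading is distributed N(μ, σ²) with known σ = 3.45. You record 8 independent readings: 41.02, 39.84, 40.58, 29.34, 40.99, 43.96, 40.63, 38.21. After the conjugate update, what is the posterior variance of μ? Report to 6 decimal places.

1.483697

For Normal data with known variance σ², a Normal(μ₀, σ₀²) prior on μ is conjugate. Posterior precision = 1/σ₀² + n/σ²; posterior mean is the precision-weighted average of μ₀ and x̄.
σ₀² = 23.16² = 536.3856, σ² = 3.45² = 11.9025; σ² + n·σ₀² = 11.9025 + 8·536.3856 = 4302.9873.
Posterior precision = 1/σ₀² + n/σ² = 1/536.3856 + 8/11.9025 = (σ² + n·σ₀²)/(σ₀²σ²) = 4302.9873/(536.3856·11.9025); posterior variance σₙ² = σ₀²σ²/(σ² + n·σ₀²) = 536.3856·11.9025/4302.9873 = 1.483697.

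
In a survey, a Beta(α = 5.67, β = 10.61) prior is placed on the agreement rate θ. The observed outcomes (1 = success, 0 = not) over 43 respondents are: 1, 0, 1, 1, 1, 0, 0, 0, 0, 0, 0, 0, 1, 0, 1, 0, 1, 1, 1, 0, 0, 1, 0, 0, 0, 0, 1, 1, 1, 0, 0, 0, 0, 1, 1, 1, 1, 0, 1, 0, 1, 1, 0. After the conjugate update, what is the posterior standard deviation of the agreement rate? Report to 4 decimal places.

The Beta prior is conjugate to a Binomial/Bernoulli likelihood; the update adds successes to α and failures to β.
Posterior: Beta(α+k, β+n−k) = Beta(5.67+20, 10.61+23) = Beta(25.67, 33.61).
Var = αβ/((α+β)²(α+β+1)) = 25.67·33.61/(59.28²·60.28) = 0.00407291; SD = √0.00407291 = 0.0638.

0.0638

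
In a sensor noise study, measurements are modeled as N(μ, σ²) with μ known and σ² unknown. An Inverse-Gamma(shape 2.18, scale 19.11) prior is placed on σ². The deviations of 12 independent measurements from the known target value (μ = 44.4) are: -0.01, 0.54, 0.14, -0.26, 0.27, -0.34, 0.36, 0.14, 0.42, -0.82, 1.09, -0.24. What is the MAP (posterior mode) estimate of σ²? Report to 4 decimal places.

2.2348

With known mean μ and an Inverse-Gamma(α, β) prior on σ², the Normal likelihood is conjugate: posterior is Inv-Gamma(α + n/2, β + Σ(xᵢ−μ)²/2).
Σ(xᵢ−μ)² = (-0.01)² + (0.54)² + (0.14)² + (-0.26)² + (0.27)² + (-0.34)² + (0.36)² + (0.14)² + (0.42)² + (-0.82)² + (1.09)² + (-0.24)² = 2.8111.
Posterior: Inv-Gamma(2.18 + 12/2, 19.11 + 2.8111/2) = Inv-Gamma(8.18, 20.51555).
Mode = β/(α+1) = 20.51555/9.18 = 2.2348.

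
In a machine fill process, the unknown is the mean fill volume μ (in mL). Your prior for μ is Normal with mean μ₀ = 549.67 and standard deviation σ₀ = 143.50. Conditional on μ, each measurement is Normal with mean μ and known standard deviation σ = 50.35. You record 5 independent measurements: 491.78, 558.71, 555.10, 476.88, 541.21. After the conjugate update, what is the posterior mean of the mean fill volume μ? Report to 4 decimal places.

For Normal data with known variance σ², a Normal(μ₀, σ₀²) prior on μ is conjugate. Posterior precision = 1/σ₀² + n/σ²; posterior mean is the precision-weighted average of μ₀ and x̄.
Σxᵢ = 491.78 + 558.71 + 555.10 + 476.88 + 541.21 = 2623.68, so n·x̄ = 2623.68.
σ₀² = 143.50² = 20592.25, σ² = 50.35² = 2535.1225; σ² + n·σ₀² = 2535.1225 + 5·20592.25 = 105496.3725.
Posterior mean = (μ₀/σ₀² + n·x̄/σ²)/(1/σ₀² + n/σ²) = (σ²·μ₀ + σ₀²·n·x̄)/(σ² + n·σ₀²) = (2535.1225·549.67 + 20592.25·2623.68)/105496.3725 = 55420955.264575/105496.3725 = 525.3352.

525.3352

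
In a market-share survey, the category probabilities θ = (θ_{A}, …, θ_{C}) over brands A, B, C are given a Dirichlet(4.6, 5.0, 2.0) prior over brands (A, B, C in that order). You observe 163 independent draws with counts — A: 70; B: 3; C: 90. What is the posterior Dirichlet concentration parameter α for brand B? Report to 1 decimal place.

8.0

The Dirichlet prior is conjugate to the Multinomial likelihood: each posterior αⱼ = prior αⱼ + observed count nⱼ.
Posterior concentration: (74.6, 8.0, 92.0), total = 174.6.
α_{B} = 5.0 + 3 = 8.0.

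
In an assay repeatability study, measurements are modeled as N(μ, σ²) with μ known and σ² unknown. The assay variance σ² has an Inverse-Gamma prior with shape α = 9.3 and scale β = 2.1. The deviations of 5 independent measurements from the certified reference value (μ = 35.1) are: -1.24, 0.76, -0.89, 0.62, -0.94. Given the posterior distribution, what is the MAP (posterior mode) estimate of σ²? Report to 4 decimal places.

With known mean μ and an Inverse-Gamma(α, β) prior on σ², the Normal likelihood is conjugate: posterior is Inv-Gamma(α + n/2, β + Σ(xᵢ−μ)²/2).
Σ(xᵢ−μ)² = (-1.24)² + (0.76)² + (-0.89)² + (0.62)² + (-0.94)² = 4.1753.
Posterior: Inv-Gamma(9.3 + 5/2, 2.1 + 4.1753/2) = Inv-Gamma(11.80, 4.18765).
Mode = β/(α+1) = 4.18765/12.80 = 0.3272.

0.3272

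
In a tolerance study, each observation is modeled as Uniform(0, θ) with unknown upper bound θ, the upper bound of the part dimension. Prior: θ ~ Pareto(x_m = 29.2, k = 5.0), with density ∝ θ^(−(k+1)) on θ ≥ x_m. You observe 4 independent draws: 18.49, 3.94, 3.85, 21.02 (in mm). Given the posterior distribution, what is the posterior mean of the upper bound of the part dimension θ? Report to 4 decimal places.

32.8500

A Pareto(scale x_m, shape k) prior on the upper bound θ of Uniform(0, θ) is conjugate: posterior is Pareto(max(x_m, max xᵢ), k + n).
Sample maximum = 21.02; prior scale x_m = 29.2 → posterior scale = max = 29.20.
Posterior shape = 5.0 + 4 = 9.0.
E[θ|data] = k·x_m/(k−1) = 9.0·29.20/8.0 = 32.8500.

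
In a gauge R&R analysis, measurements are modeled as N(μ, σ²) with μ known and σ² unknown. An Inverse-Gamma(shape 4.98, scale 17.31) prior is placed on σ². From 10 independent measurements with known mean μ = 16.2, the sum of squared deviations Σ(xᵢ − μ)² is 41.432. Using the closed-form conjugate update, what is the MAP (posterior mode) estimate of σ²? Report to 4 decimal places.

With known mean μ and an Inverse-Gamma(α, β) prior on σ², the Normal likelihood is conjugate: posterior is Inv-Gamma(α + n/2, β + Σ(xᵢ−μ)²/2).
Posterior: Inv-Gamma(4.98 + 10/2, 17.31 + 41.432/2) = Inv-Gamma(9.98, 38.0260).
Mode = β/(α+1) = 38.0260/10.98 = 3.4632.

3.4632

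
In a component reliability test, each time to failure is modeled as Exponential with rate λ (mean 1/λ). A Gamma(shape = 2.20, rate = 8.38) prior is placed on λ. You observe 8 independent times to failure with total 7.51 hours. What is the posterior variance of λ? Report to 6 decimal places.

0.040397

With a Gamma(shape α, rate β) prior on the exponential rate λ, the posterior after n observations with total T = Σxᵢ is Gamma(α+n, β+T).
Posterior: Gamma(2.20+8, 8.38+7.51) = Gamma(10.20, 15.89).
Var = α/β² = 0.040397.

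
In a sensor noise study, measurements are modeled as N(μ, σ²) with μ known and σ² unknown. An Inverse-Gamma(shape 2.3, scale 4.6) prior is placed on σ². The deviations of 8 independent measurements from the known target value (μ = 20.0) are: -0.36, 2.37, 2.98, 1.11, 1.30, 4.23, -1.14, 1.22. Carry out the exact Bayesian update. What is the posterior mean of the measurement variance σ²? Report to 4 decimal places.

With known mean μ and an Inverse-Gamma(α, β) prior on σ², the Normal likelihood is conjugate: posterior is Inv-Gamma(α + n/2, β + Σ(xᵢ−μ)²/2).
Σ(xᵢ−μ)² = (-0.36)² + (2.37)² + (2.98)² + (1.11)² + (1.30)² + (4.23)² + (-1.14)² + (1.22)² = 38.2299.
Posterior: Inv-Gamma(2.3 + 8/2, 4.6 + 38.2299/2) = Inv-Gamma(6.30, 23.71495).
E[σ²|data] = β/(α−1) = 23.71495/5.30 = 4.4745.

4.4745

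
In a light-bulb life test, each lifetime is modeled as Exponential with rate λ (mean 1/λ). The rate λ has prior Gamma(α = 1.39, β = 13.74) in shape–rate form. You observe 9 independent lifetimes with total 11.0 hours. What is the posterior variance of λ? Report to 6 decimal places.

0.016975

With a Gamma(shape α, rate β) prior on the exponential rate λ, the posterior after n observations with total T = Σxᵢ is Gamma(α+n, β+T).
Posterior: Gamma(1.39+9, 13.74+11.0) = Gamma(10.39, 24.74).
Var = α/β² = 0.016975.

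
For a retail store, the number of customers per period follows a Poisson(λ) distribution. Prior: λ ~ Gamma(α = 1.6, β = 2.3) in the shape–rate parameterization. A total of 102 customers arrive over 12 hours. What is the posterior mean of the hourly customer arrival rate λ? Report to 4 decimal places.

7.2448

With a Gamma(shape α, rate β) prior, the Poisson likelihood is conjugate: the posterior is Gamma(α + ΣXᵢ, β + n).
Posterior: Gamma(α+S, β+n) = Gamma(1.6+102, 2.3+12) = Gamma(103.6, 14.3).
Posterior mean = α/β = 103.6/14.3 = 7.2448.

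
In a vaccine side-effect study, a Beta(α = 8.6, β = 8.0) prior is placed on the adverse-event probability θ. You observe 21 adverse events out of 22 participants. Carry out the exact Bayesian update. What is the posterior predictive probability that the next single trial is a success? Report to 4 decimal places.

The Beta prior is conjugate to a Binomial/Bernoulli likelihood; the update adds successes to α and failures to β.
Posterior: Beta(α+k, β+n−k) = Beta(8.6+21, 8.0+1) = Beta(29.6, 9.0).
For a single future Bernoulli trial, P(success | data) = α/(α+β) = 0.7668.

0.7668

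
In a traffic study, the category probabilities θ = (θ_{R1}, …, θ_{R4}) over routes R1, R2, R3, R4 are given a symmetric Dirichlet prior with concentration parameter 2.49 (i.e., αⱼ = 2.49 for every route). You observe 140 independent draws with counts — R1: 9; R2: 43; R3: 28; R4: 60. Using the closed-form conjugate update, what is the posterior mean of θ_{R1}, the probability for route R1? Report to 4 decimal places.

0.0766

The Dirichlet prior is conjugate to the Multinomial likelihood: each posterior αⱼ = prior αⱼ + observed count nⱼ.
Posterior concentration: (11.49, 45.49, 30.49, 62.49), total = 149.96.
E[θ_{R1}|data] = α_{R1}/Σα = 11.49/149.96 = 0.0766.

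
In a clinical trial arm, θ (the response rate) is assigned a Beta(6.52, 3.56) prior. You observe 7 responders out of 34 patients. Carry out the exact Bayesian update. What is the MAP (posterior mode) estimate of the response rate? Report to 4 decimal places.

The Beta prior is conjugate to a Binomial/Bernoulli likelihood; the update adds successes to α and failures to β.
Posterior: Beta(α+k, β+n−k) = Beta(6.52+7, 3.56+27) = Beta(13.52, 30.56).
Mode of Beta(a,b) for a,b>1 is (a−1)/(a+b−2) = 12.52/42.08 = 0.2975.

0.2975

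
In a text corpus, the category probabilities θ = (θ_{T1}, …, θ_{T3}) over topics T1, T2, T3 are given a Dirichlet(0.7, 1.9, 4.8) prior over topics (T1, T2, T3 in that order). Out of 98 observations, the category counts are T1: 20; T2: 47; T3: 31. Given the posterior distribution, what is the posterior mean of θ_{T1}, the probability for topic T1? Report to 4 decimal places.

The Dirichlet prior is conjugate to the Multinomial likelihood: each posterior αⱼ = prior αⱼ + observed count nⱼ.
Posterior concentration: (20.7, 48.9, 35.8), total = 105.4.
E[θ_{T1}|data] = α_{T1}/Σα = 20.7/105.4 = 0.1964.

0.1964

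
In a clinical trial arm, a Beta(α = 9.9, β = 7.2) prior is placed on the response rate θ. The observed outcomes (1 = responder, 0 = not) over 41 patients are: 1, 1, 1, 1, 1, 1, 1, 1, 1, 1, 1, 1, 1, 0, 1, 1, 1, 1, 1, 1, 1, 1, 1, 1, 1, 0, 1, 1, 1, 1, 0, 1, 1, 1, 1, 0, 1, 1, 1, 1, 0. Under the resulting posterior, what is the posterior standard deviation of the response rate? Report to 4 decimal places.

The Beta prior is conjugate to a Binomial/Bernoulli likelihood; the update adds successes to α and failures to β.
Posterior: Beta(α+k, β+n−k) = Beta(9.9+36, 7.2+5) = Beta(45.9, 12.2).
Var = αβ/((α+β)²(α+β+1)) = 45.9·12.2/(58.1²·59.1) = 0.00280694; SD = √0.00280694 = 0.0530.

0.0530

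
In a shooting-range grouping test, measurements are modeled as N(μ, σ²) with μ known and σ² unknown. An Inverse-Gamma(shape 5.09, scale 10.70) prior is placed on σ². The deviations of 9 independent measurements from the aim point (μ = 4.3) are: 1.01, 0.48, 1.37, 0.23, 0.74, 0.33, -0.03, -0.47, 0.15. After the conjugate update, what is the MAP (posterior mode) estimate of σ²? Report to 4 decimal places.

With known mean μ and an Inverse-Gamma(α, β) prior on σ², the Normal likelihood is conjugate: posterior is Inv-Gamma(α + n/2, β + Σ(xᵢ−μ)²/2).
Σ(xᵢ−μ)² = (1.01)² + (0.48)² + (1.37)² + (0.23)² + (0.74)² + (0.33)² + (-0.03)² + (-0.47)² + (0.15)² = 4.0811.
Posterior: Inv-Gamma(5.09 + 9/2, 10.70 + 4.0811/2) = Inv-Gamma(9.59, 12.74055).
Mode = β/(α+1) = 12.74055/10.59 = 1.2031.

1.2031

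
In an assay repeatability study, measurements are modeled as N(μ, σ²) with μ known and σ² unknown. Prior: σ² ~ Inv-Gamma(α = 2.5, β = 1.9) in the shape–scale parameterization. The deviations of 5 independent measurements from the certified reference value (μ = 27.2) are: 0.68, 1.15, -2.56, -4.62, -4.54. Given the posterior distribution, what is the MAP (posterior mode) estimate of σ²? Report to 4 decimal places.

With known mean μ and an Inverse-Gamma(α, β) prior on σ², the Normal likelihood is conjugate: posterior is Inv-Gamma(α + n/2, β + Σ(xᵢ−μ)²/2).
Σ(xᵢ−μ)² = (0.68)² + (1.15)² + (-2.56)² + (-4.62)² + (-4.54)² = 50.2945.
Posterior: Inv-Gamma(2.5 + 5/2, 1.9 + 50.2945/2) = Inv-Gamma(5.00, 27.04725).
Mode = β/(α+1) = 27.04725/6.00 = 4.5079.

4.5079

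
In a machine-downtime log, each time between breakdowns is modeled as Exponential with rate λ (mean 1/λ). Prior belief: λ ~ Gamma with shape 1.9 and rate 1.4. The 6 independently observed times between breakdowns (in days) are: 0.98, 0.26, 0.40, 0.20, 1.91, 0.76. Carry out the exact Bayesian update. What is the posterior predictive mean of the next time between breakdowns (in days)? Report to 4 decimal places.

With a Gamma(shape α, rate β) prior on the exponential rate λ, the posterior after n observations with total T = Σxᵢ is Gamma(α+n, β+T).
Sum of observations T = 4.51 days; n = 6.
Posterior: Gamma(1.9+6, 1.4+4.51) = Gamma(7.9, 5.91).
The predictive distribution for the next observation is Lomax; its mean is β/(α−1) = 5.91/6.9 = 0.8565.

0.8565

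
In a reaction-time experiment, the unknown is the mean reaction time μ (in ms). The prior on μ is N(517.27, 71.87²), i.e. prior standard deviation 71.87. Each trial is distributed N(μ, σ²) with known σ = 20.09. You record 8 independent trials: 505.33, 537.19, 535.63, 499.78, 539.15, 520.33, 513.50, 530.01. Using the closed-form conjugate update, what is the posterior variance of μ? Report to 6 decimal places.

49.963009

For Normal data with known variance σ², a Normal(μ₀, σ₀²) prior on μ is conjugate. Posterior precision = 1/σ₀² + n/σ²; posterior mean is the precision-weighted average of μ₀ and x̄.
σ₀² = 71.87² = 5165.2969, σ² = 20.09² = 403.6081; σ² + n·σ₀² = 403.6081 + 8·5165.2969 = 41725.9833.
Posterior precision = 1/σ₀² + n/σ² = 1/5165.2969 + 8/403.6081 = (σ² + n·σ₀²)/(σ₀²σ²) = 41725.9833/(5165.2969·403.6081); posterior variance σₙ² = σ₀²σ²/(σ² + n·σ₀²) = 5165.2969·403.6081/41725.9833 = 49.963009.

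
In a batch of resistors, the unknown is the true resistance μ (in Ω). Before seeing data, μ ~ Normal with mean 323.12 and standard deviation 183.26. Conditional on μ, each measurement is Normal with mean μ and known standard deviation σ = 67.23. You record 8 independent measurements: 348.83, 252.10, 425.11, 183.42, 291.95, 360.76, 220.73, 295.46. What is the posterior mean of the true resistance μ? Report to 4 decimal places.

297.7223

For Normal data with known variance σ², a Normal(μ₀, σ₀²) prior on μ is conjugate. Posterior precision = 1/σ₀² + n/σ²; posterior mean is the precision-weighted average of μ₀ and x̄.
Σxᵢ = 348.83 + 252.10 + 425.11 + 183.42 + 291.95 + 360.76 + 220.73 + 295.46 = 2378.36, so n·x̄ = 2378.36.
σ₀² = 183.26² = 33584.2276, σ² = 67.23² = 4519.8729; σ² + n·σ₀² = 4519.8729 + 8·33584.2276 = 273193.6937.
Posterior mean = (μ₀/σ₀² + n·x̄/σ²)/(1/σ₀² + n/σ²) = (σ²·μ₀ + σ₀²·n·x̄)/(σ² + n·σ₀²) = (4519.8729·323.12 + 33584.2276·2378.36)/273193.6937 = 81335844.886184/273193.6937 = 297.7223.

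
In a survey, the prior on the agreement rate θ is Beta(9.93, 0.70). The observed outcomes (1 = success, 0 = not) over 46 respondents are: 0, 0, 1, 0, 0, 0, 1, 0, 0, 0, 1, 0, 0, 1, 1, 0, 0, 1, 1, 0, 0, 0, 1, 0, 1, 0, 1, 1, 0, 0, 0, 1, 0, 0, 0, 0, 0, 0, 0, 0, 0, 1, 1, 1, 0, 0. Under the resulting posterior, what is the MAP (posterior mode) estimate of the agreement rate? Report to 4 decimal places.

The Beta prior is conjugate to a Binomial/Bernoulli likelihood; the update adds successes to α and failures to β.
Posterior: Beta(α+k, β+n−k) = Beta(9.93+15, 0.70+31) = Beta(24.93, 31.70).
Mode of Beta(a,b) for a,b>1 is (a−1)/(a+b−2) = 23.93/54.63 = 0.4380.

0.4380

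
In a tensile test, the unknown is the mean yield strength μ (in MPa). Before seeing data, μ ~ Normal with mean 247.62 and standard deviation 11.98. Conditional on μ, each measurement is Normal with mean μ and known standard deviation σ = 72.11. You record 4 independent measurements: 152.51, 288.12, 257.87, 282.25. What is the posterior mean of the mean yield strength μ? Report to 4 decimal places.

For Normal data with known variance σ², a Normal(μ₀, σ₀²) prior on μ is conjugate. Posterior precision = 1/σ₀² + n/σ²; posterior mean is the precision-weighted average of μ₀ and x̄.
Σxᵢ = 152.51 + 288.12 + 257.87 + 282.25 = 980.75, so n·x̄ = 980.75.
σ₀² = 11.98² = 143.5204, σ² = 72.11² = 5199.8521; σ² + n·σ₀² = 5199.8521 + 4·143.5204 = 5773.9337.
Posterior mean = (μ₀/σ₀² + n·x̄/σ²)/(1/σ₀² + n/σ²) = (σ²·μ₀ + σ₀²·n·x̄)/(σ² + n·σ₀²) = (5199.8521·247.62 + 143.5204·980.75)/5773.9337 = 1428345.009302/5773.9337 = 247.3781.

247.3781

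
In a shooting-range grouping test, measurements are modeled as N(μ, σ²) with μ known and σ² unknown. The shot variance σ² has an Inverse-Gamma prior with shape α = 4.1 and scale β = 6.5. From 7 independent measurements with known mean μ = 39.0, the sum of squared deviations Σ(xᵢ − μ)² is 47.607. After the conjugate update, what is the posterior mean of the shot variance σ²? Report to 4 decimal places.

4.5914

With known mean μ and an Inverse-Gamma(α, β) prior on σ², the Normal likelihood is conjugate: posterior is Inv-Gamma(α + n/2, β + Σ(xᵢ−μ)²/2).
Posterior: Inv-Gamma(4.1 + 7/2, 6.5 + 47.607/2) = Inv-Gamma(7.60, 30.3035).
E[σ²|data] = β/(α−1) = 30.3035/6.60 = 4.5914.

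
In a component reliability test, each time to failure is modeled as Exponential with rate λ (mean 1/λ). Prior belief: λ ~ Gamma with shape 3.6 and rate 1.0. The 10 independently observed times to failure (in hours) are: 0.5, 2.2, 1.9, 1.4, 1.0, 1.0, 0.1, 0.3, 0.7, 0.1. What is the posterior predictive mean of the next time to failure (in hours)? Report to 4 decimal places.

0.8095

With a Gamma(shape α, rate β) prior on the exponential rate λ, the posterior after n observations with total T = Σxᵢ is Gamma(α+n, β+T).
Sum of observations T = 9.2 hours; n = 10.
Posterior: Gamma(3.6+10, 1.0+9.2) = Gamma(13.6, 10.2).
The predictive distribution for the next observation is Lomax; its mean is β/(α−1) = 10.2/12.6 = 0.8095.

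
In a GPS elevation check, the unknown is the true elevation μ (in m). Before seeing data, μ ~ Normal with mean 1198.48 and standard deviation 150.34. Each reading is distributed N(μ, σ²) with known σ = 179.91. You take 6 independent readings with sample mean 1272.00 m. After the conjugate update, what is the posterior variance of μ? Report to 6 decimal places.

4355.132194

For Normal data with known variance σ², a Normal(μ₀, σ₀²) prior on μ is conjugate. Posterior precision = 1/σ₀² + n/σ²; posterior mean is the precision-weighted average of μ₀ and x̄.
σ₀² = 150.34² = 22602.1156, σ² = 179.91² = 32367.6081; σ² + n·σ₀² = 32367.6081 + 6·22602.1156 = 167980.3017.
Posterior precision = 1/σ₀² + n/σ² = 1/22602.1156 + 6/32367.6081 = (σ² + n·σ₀²)/(σ₀²σ²) = 167980.3017/(22602.1156·32367.6081); posterior variance σₙ² = σ₀²σ²/(σ² + n·σ₀²) = 22602.1156·32367.6081/167980.3017 = 4355.132194.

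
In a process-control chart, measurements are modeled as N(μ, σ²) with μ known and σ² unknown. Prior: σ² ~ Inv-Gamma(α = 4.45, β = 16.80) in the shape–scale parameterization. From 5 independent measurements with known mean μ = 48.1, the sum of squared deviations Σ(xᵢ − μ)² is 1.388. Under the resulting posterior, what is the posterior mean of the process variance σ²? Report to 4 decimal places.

With known mean μ and an Inverse-Gamma(α, β) prior on σ², the Normal likelihood is conjugate: posterior is Inv-Gamma(α + n/2, β + Σ(xᵢ−μ)²/2).
Posterior: Inv-Gamma(4.45 + 5/2, 16.80 + 1.388/2) = Inv-Gamma(6.95, 17.4940).
E[σ²|data] = β/(α−1) = 17.4940/5.95 = 2.9402.

2.9402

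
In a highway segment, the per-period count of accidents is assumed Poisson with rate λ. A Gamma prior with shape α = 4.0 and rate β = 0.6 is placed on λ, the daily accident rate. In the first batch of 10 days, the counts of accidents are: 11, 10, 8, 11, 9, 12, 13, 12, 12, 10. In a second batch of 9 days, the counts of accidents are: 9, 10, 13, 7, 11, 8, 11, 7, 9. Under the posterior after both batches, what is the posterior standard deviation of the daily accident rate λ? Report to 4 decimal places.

With a Gamma(shape α, rate β) prior, the Poisson likelihood is conjugate: the posterior is Gamma(α + ΣXᵢ, β + n).
Batch 1: sum of counts S = 108 over n = 10 days.
After batch 1: Gamma(α+S, β+n) = Gamma(4.0+108, 0.6+10) = Gamma(112.0, 10.6).
Batch 2: sum of counts S = 85 over n = 9 days.
After batch 2: Gamma(α+S, β+n) = Gamma(112.0+85, 10.6+9) = Gamma(197.0, 19.6).
SD = √α/β = √197.0/19.6 = 0.7161.

0.7161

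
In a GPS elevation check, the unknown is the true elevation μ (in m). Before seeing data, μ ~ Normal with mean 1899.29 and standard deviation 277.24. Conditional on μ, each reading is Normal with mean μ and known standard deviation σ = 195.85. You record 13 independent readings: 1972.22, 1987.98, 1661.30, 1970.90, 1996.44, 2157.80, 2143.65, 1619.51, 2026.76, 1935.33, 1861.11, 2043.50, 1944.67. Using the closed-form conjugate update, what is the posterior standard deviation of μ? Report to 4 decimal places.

For Normal data with known variance σ², a Normal(μ₀, σ₀²) prior on μ is conjugate. Posterior precision = 1/σ₀² + n/σ²; posterior mean is the precision-weighted average of μ₀ and x̄.
σ₀² = 277.24² = 76862.0176, σ² = 195.85² = 38357.2225; σ² + n·σ₀² = 38357.2225 + 13·76862.0176 = 1037563.4513.
Posterior precision = 1/σ₀² + n/σ² = 1/76862.0176 + 13/38357.2225 = (σ² + n·σ₀²)/(σ₀²σ²) = 1037563.4513/(76862.0176·38357.2225); posterior variance σₙ² = σ₀²σ²/(σ² + n·σ₀²) = 76862.0176·38357.2225/1037563.4513 = 2841.477798.
Posterior SD = √σₙ² = √(76862.0176·38357.2225/1037563.4513) = 53.3055.

53.3055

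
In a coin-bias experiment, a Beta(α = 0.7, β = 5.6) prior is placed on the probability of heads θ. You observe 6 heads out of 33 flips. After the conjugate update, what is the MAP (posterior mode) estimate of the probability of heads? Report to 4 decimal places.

0.1528

The Beta prior is conjugate to a Binomial/Bernoulli likelihood; the update adds successes to α and failures to β.
Posterior: Beta(α+k, β+n−k) = Beta(0.7+6, 5.6+27) = Beta(6.7, 32.6).
Mode of Beta(a,b) for a,b>1 is (a−1)/(a+b−2) = 5.7/37.3 = 0.1528.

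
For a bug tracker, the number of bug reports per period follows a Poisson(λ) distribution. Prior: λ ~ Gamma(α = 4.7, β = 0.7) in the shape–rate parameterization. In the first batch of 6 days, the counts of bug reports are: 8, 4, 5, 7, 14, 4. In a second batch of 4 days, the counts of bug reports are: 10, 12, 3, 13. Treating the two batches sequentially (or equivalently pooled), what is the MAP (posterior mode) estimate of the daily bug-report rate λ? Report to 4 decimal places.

7.8224

With a Gamma(shape α, rate β) prior, the Poisson likelihood is conjugate: the posterior is Gamma(α + ΣXᵢ, β + n).
Batch 1: sum of counts S = 42 over n = 6 days.
After batch 1: Gamma(α+S, β+n) = Gamma(4.7+42, 0.7+6) = Gamma(46.7, 6.7).
Batch 2: sum of counts S = 38 over n = 4 days.
After batch 2: Gamma(α+S, β+n) = Gamma(46.7+38, 6.7+4) = Gamma(84.7, 10.7).
Mode of Gamma(α,β) for α≥1 is (α−1)/β = 83.7/10.7 = 7.8224.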